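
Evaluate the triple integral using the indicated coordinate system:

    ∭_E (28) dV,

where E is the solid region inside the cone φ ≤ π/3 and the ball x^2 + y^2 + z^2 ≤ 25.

In spherical coordinates, x = ρ sin(φ) cos(θ), y = ρ sin(φ) sin(θ), z = ρ cos(φ), and dV = ρ^2 sin(φ) dρ dφ dθ.

The integrand becomes 28, so

    ∭_E (28) dV = ∫_{0}^{2π} ∫_{0}^{π/3} ∫_{0}^{5} (28) · ρ^2 sin(φ) dρ dφ dθ.

Inner (ρ): 3500sin(φ)/3.
Middle (φ): 1750/3.
Outer (θ): 3500π/3.

Therefore the triple integral equals 3500π/3.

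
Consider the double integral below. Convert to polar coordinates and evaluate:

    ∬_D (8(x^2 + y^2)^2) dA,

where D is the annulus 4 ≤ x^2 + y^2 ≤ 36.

The region D is 2 ≤ r ≤ 6, 0 ≤ θ ≤ 2π in polar coordinates, where x = r cos(θ), y = r sin(θ), and dA = r dr dθ.

Under the substitution, the integrand becomes 8r^4, so

    ∬_D (8(x^2 + y^2)^2) dA = ∫_{0}^{2π} ∫_{2}^{6} (8r^4) · r dr dθ.

Inner integral (in r): ∫_{2}^{6} (8r^4) · r dr = 186368/3.

Outer integral (in θ): ∫_{0}^{2π} (186368/3) dθ = 372736π/3.

Therefore ∬_D (8(x^2 + y^2)^2) dA = 372736π/3.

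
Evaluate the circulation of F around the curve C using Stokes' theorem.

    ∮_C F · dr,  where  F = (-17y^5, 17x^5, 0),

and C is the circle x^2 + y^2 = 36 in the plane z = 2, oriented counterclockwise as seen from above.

Let S be the flat disk x^2 + y^2 ≤ 36 in the plane z = 2, with upward unit normal n̂ = ẑ. By Stokes' theorem,

    ∮_C F · dr = ∬_S (∇ × F) · n̂ dS = ∬_D (curl F)_z dA,

where D is the disk x^2 + y^2 ≤ 36.

Compute the curl of F = (-17y^5, 17x^5, 0):
    (∇ × F)_x = ∂F_z/∂y - ∂F_y/∂z = 0,
    (∇ × F)_y = ∂F_x/∂z - ∂F_z/∂x = 0,
    (∇ × F)_z = ∂F_y/∂x - ∂F_x/∂y = 85x^4 + 85y^4.

On z = 2, (curl F)_z = 85x^4 + 85y^4.

Convert to polar (x = r cos θ, y = r sin θ, dA = r dr dθ); the integrand becomes 85r^4(sin(θ)^4 + cos(θ)^4), so

    ∬_D (curl F)_z dA = ∫_0^{2π} ∫_0^{6} (85r^4(sin(θ)^4 + cos(θ)^4)) · r dr dθ.

Inner (r from 0 to 6): 660960sin(θ)^4 + 660960cos(θ)^4.
Outer (θ from 0 to 2π): 991440π.

Therefore ∮_C F · dr = 991440π.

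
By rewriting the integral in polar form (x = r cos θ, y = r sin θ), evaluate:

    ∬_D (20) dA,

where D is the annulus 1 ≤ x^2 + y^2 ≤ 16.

The region D is 1 ≤ r ≤ 4, 0 ≤ θ ≤ 2π in polar coordinates, where x = r cos(θ), y = r sin(θ), and dA = r dr dθ.

Under the substitution, the integrand becomes 20, so

    ∬_D (20) dA = ∫_{0}^{2π} ∫_{1}^{4} (20) · r dr dθ.

Inner integral (in r): ∫_{1}^{4} (20) · r dr = 150.

Outer integral (in θ): ∫_{0}^{2π} (150) dθ = 300π.

Therefore ∬_D (20) dA = 300π.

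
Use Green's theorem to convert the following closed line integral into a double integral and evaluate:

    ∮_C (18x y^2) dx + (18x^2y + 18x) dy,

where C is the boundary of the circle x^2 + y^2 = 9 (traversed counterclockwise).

Green's theorem converts the closed line integral into a double integral over the enclosed region D:

    ∮_C P dx + Q dy = ∬_D (∂Q/∂x - ∂P/∂y) dA.

Here P = 18x y^2, Q = 18x^2y + 18x, so

    ∂Q/∂x = 36x y + 18,    ∂P/∂y = 36x y,
    ∂Q/∂x - ∂P/∂y = 18.

D is the region x^2 + y^2 ≤ 9. Evaluating the double integral:

In polar coordinates (x = r cos θ, y = r sin θ, dA = r dr dθ) the integrand becomes 18, so

    ∬_D (18) dA = ∫_0^{2π} ∫_0^{3} (18) · r dr dθ.

Inner (r from 0 to 3): 81.
Outer (θ from 0 to 2π): 162π.

Therefore ∮_C P dx + Q dy = 162π.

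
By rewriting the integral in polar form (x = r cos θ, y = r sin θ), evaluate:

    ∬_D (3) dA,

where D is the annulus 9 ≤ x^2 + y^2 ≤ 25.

The region D is 3 ≤ r ≤ 5, 0 ≤ θ ≤ 2π in polar coordinates, where x = r cos(θ), y = r sin(θ), and dA = r dr dθ.

Under the substitution, the integrand becomes 3, so

    ∬_D (3) dA = ∫_{0}^{2π} ∫_{3}^{5} (3) · r dr dθ.

Inner integral (in r): ∫_{3}^{5} (3) · r dr = 24.

Outer integral (in θ): ∫_{0}^{2π} (24) dθ = 48π.

Therefore ∬_D (3) dA = 48π.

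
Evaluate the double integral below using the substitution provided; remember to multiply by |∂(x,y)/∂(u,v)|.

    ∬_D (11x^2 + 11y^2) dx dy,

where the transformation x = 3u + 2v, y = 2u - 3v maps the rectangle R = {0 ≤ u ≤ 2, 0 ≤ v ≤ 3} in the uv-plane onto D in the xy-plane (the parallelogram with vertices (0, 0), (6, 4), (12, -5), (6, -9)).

Compute the Jacobian determinant of (x, y) with respect to (u, v):

    ∂(x,y)/∂(u,v) = | 3  2 | = (3)(-3) - (2)(2) = -13.
                   | 2  -3 |

Its absolute value is |J| = 13 (the area scaling factor).

Substituting x = 3u + 2v, y = 2u - 3v into the integrand,

    11x^2 + 11y^2 → 143u^2 + 143v^2,

so the integral becomes

    ∬_R (143u^2 + 143v^2) · |J| du dv = ∫_0^2 ∫_0^3 (1859u^2 + 1859v^2) dv du.

Inner (v): 5577u^2 + 16731.
Outer (u): 48334.

Therefore ∬_D (11x^2 + 11y^2) dx dy = 48334.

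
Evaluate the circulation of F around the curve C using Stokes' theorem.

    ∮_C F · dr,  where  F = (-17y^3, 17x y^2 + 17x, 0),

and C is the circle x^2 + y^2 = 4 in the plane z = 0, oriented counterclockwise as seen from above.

Let S be the flat disk x^2 + y^2 ≤ 4 in the plane z = 0, with upward unit normal n̂ = ẑ. By Stokes' theorem,

    ∮_C F · dr = ∬_S (∇ × F) · n̂ dS = ∬_D (curl F)_z dA,

where D is the disk x^2 + y^2 ≤ 4.

Compute the curl of F = (-17y^3, 17x y^2 + 17x, 0):
    (∇ × F)_x = ∂F_z/∂y - ∂F_y/∂z = 0,
    (∇ × F)_y = ∂F_x/∂z - ∂F_z/∂x = 0,
    (∇ × F)_z = ∂F_y/∂x - ∂F_x/∂y = 68y^2 + 17.

On z = 0, (curl F)_z = 68y^2 + 17.

Convert to polar (x = r cos θ, y = r sin θ, dA = r dr dθ); the integrand becomes 68r^2sin(θ)^2 + 17, so

    ∬_D (curl F)_z dA = ∫_0^{2π} ∫_0^{2} (68r^2sin(θ)^2 + 17) · r dr dθ.

Inner (r from 0 to 2): 272sin(θ)^2 + 34.
Outer (θ from 0 to 2π): 340π.

Therefore ∮_C F · dr = 340π.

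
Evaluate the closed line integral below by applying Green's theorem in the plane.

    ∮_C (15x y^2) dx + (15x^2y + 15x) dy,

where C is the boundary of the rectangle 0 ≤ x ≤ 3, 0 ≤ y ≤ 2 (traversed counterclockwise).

Green's theorem converts the closed line integral into a double integral over the enclosed region D:

    ∮_C P dx + Q dy = ∬_D (∂Q/∂x - ∂P/∂y) dA.

Here P = 15x y^2, Q = 15x^2y + 15x, so

    ∂Q/∂x = 30x y + 15,    ∂P/∂y = 30x y,
    ∂Q/∂x - ∂P/∂y = 15.

D is the region 0 ≤ x ≤ 3, 0 ≤ y ≤ 2. Evaluating the double integral:

    ∬_D (15) dA = ∫_0^{3} ∫_0^{2} (15) dy dx.

Inner (y from 0 to 2): 30.
Outer (x from 0 to 3): 90.

Therefore ∮_C P dx + Q dy = 90.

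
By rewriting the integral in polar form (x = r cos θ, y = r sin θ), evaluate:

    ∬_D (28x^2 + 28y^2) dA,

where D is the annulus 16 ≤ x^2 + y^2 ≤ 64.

The region D is 4 ≤ r ≤ 8, 0 ≤ θ ≤ 2π in polar coordinates, where x = r cos(θ), y = r sin(θ), and dA = r dr dθ.

Under the substitution, the integrand becomes 28r^2, so

    ∬_D (28x^2 + 28y^2) dA = ∫_{0}^{2π} ∫_{4}^{8} (28r^2) · r dr dθ.

Inner integral (in r): ∫_{4}^{8} (28r^2) · r dr = 26880.

Outer integral (in θ): ∫_{0}^{2π} (26880) dθ = 53760π.

Therefore ∬_D (28x^2 + 28y^2) dA = 53760π.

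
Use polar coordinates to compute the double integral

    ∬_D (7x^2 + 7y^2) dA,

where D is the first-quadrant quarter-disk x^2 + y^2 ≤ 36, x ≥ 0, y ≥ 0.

The region D is 0 ≤ r ≤ 6, 0 ≤ θ ≤ π/2 in polar coordinates, where x = r cos(θ), y = r sin(θ), and dA = r dr dθ.

Under the substitution, the integrand becomes 7r^2, so

    ∬_D (7x^2 + 7y^2) dA = ∫_{0}^{π/2} ∫_{0}^{6} (7r^2) · r dr dθ.

Inner integral (in r): ∫_{0}^{6} (7r^2) · r dr = 2268.

Outer integral (in θ): ∫_{0}^{π/2} (2268) dθ = 1134π.

Therefore ∬_D (7x^2 + 7y^2) dA = 1134π.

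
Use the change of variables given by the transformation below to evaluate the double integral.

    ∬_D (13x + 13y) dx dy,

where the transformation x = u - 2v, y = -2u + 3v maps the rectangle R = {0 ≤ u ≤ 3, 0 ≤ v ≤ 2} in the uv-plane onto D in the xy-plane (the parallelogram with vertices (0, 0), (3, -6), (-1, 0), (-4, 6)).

Compute the Jacobian determinant of (x, y) with respect to (u, v):

    ∂(x,y)/∂(u,v) = | 1  -2 | = (1)(3) - (-2)(-2) = -1.
                   | -2  3 |

Its absolute value is |J| = 1 (the area scaling factor).

Substituting x = u - 2v, y = -2u + 3v into the integrand,

    13x + 13y → -13u + 13v,

so the integral becomes

    ∬_R (-13u + 13v) · |J| du dv = ∫_0^3 ∫_0^2 (-13u + 13v) dv du.

Inner (v): 26 - 26u.
Outer (u): -39.

Therefore ∬_D (13x + 13y) dx dy = -39.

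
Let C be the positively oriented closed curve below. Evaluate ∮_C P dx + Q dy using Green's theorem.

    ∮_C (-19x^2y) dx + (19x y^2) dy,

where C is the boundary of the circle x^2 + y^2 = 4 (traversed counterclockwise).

Green's theorem converts the closed line integral into a double integral over the enclosed region D:

    ∮_C P dx + Q dy = ∬_D (∂Q/∂x - ∂P/∂y) dA.

Here P = -19x^2y, Q = 19x y^2, so

    ∂Q/∂x = 19y^2,    ∂P/∂y = -19x^2,
    ∂Q/∂x - ∂P/∂y = 19x^2 + 19y^2.

D is the region x^2 + y^2 ≤ 4. Evaluating the double integral:

In polar coordinates (x = r cos θ, y = r sin θ, dA = r dr dθ) the integrand becomes 19r^2, so

    ∬_D (19x^2 + 19y^2) dA = ∫_0^{2π} ∫_0^{2} (19r^2) · r dr dθ.

Inner (r from 0 to 2): 76.
Outer (θ from 0 to 2π): 152π.

Therefore ∮_C P dx + Q dy = 152π.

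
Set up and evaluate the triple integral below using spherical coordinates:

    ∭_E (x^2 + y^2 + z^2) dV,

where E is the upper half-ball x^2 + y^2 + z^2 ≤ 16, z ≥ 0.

In spherical coordinates, x = ρ sin(φ) cos(θ), y = ρ sin(φ) sin(θ), z = ρ cos(φ), and dV = ρ^2 sin(φ) dρ dφ dθ.

The integrand becomes ρ^2, so

    ∭_E (x^2 + y^2 + z^2) dV = ∫_{0}^{2π} ∫_{0}^{π/2} ∫_{0}^{4} (ρ^2) · ρ^2 sin(φ) dρ dφ dθ.

Inner (ρ): 1024sin(φ)/5.
Middle (φ): 1024/5.
Outer (θ): 2048π/5.

Therefore the triple integral equals 2048π/5.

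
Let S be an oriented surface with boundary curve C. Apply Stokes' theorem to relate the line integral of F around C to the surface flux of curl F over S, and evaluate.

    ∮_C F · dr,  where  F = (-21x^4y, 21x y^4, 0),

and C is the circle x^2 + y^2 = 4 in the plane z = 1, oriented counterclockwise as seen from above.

Let S be the flat disk x^2 + y^2 ≤ 4 in the plane z = 1, with upward unit normal n̂ = ẑ. By Stokes' theorem,

    ∮_C F · dr = ∬_S (∇ × F) · n̂ dS = ∬_D (curl F)_z dA,

where D is the disk x^2 + y^2 ≤ 4.

Compute the curl of F = (-21x^4y, 21x y^4, 0):
    (∇ × F)_x = ∂F_z/∂y - ∂F_y/∂z = 0,
    (∇ × F)_y = ∂F_x/∂z - ∂F_z/∂x = 0,
    (∇ × F)_z = ∂F_y/∂x - ∂F_x/∂y = 21x^4 + 21y^4.

On z = 1, (curl F)_z = 21x^4 + 21y^4.

Convert to polar (x = r cos θ, y = r sin θ, dA = r dr dθ); the integrand becomes 21r^4(sin(θ)^4 + cos(θ)^4), so

    ∬_D (curl F)_z dA = ∫_0^{2π} ∫_0^{2} (21r^4(sin(θ)^4 + cos(θ)^4)) · r dr dθ.

Inner (r from 0 to 2): 224sin(θ)^4 + 224cos(θ)^4.
Outer (θ from 0 to 2π): 336π.

Therefore ∮_C F · dr = 336π.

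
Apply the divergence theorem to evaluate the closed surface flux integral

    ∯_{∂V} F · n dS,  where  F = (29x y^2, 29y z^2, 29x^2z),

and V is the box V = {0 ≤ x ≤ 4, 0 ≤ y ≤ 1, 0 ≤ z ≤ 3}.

By the divergence theorem,

    ∯_{∂V} F · n dS = ∭_V (∇ · F) dV.

Compute the divergence:
    ∇ · F = ∂F_x/∂x + ∂F_y/∂y + ∂F_z/∂z = 29y^2 + 29z^2 + 29x^2 = 29x^2 + 29y^2 + 29z^2.

V is a rectangular box, so dV = dx dy dz with 0 ≤ x ≤ 4, 0 ≤ y ≤ 1, 0 ≤ z ≤ 3.

Integrate (29x^2 + 29y^2 + 29z^2) over V as an iterated integral:

    ∭_V (∇·F) dV = ∫_0^{4} ∫_0^{1} ∫_0^{3} (29x^2 + 29y^2 + 29z^2) dz dy dx.

Inner (z from 0 to 3): 87x^2 + 87y^2 + 261.
Middle (y from 0 to 1): 87x^2 + 290.
Outer (x from 0 to 4): 3016.

Therefore ∯_{∂V} F · n dS = 3016.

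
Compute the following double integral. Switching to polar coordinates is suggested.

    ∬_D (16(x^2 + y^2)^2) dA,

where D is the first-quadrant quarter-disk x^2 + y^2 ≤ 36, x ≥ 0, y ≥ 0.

The region D is 0 ≤ r ≤ 6, 0 ≤ θ ≤ π/2 in polar coordinates, where x = r cos(θ), y = r sin(θ), and dA = r dr dθ.

Under the substitution, the integrand becomes 16r^4, so

    ∬_D (16(x^2 + y^2)^2) dA = ∫_{0}^{π/2} ∫_{0}^{6} (16r^4) · r dr dθ.

Inner integral (in r): ∫_{0}^{6} (16r^4) · r dr = 124416.

Outer integral (in θ): ∫_{0}^{π/2} (124416) dθ = 62208π.

Therefore ∬_D (16(x^2 + y^2)^2) dA = 62208π.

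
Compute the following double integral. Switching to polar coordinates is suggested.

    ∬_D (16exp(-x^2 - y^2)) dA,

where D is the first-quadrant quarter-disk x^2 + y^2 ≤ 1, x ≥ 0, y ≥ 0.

The region D is 0 ≤ r ≤ 1, 0 ≤ θ ≤ π/2 in polar coordinates, where x = r cos(θ), y = r sin(θ), and dA = r dr dθ.

Under the substitution, the integrand becomes 16exp(-r^2), so

    ∬_D (16exp(-x^2 - y^2)) dA = ∫_{0}^{π/2} ∫_{0}^{1} (16exp(-r^2)) · r dr dθ.

Inner integral (in r): ∫_{0}^{1} (16exp(-r^2)) · r dr = 8 - 8exp(-1).

Outer integral (in θ): ∫_{0}^{π/2} (8 - 8exp(-1)) dθ = -4π exp(-1) + 4π.

Therefore ∬_D (16exp(-x^2 - y^2)) dA = -4π exp(-1) + 4π.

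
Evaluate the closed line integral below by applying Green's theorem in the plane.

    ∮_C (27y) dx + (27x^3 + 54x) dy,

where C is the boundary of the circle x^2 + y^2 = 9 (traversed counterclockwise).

Green's theorem converts the closed line integral into a double integral over the enclosed region D:

    ∮_C P dx + Q dy = ∬_D (∂Q/∂x - ∂P/∂y) dA.

Here P = 27y, Q = 27x^3 + 54x, so

    ∂Q/∂x = 81x^2 + 54,    ∂P/∂y = 27,
    ∂Q/∂x - ∂P/∂y = 81x^2 + 27.

D is the region x^2 + y^2 ≤ 9. Evaluating the double integral:

In polar coordinates (x = r cos θ, y = r sin θ, dA = r dr dθ) the integrand becomes 81r^2cos(θ)^2 + 27, so

    ∬_D (81x^2 + 27) dA = ∫_0^{2π} ∫_0^{3} (81r^2cos(θ)^2 + 27) · r dr dθ.

Inner (r from 0 to 3): 6561cos(θ)^2/4 + 243/2.
Outer (θ from 0 to 2π): 7533π/4.

Therefore ∮_C P dx + Q dy = 7533π/4.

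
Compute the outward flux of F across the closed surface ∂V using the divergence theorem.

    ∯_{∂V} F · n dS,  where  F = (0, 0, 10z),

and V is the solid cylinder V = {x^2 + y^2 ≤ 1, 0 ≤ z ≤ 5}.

By the divergence theorem,

    ∯_{∂V} F · n dS = ∭_V (∇ · F) dV.

Compute the divergence:
    ∇ · F = ∂F_x/∂x + ∂F_y/∂y + ∂F_z/∂z = 0 + 0 + 10 = 10.

In cylindrical coordinates, x = r cos(θ), y = r sin(θ), z = z, dV = r dr dθ dz, with 0 ≤ r ≤ 1, 0 ≤ θ ≤ 2π, 0 ≤ z ≤ 5.

The integrand, after substitution and multiplying by the volume element, becomes (10) · r, so

    ∭_V (∇·F) dV = ∫_0^{2π} ∫_0^{1} ∫_0^{5} (10) · r dz dr dθ.

Inner (z from 0 to 5): 50r.
Middle (r from 0 to 1): 25.
Outer (θ from 0 to 2π): 50π.

Therefore ∯_{∂V} F · n dS = 50π.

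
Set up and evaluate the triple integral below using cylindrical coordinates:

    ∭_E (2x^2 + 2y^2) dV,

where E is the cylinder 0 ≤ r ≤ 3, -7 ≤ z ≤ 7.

In cylindrical coordinates, x = r cos(θ), y = r sin(θ), z = z, and dV = r dr dθ dz.

The integrand becomes 2r^2, so

    ∭_E (2x^2 + 2y^2) dV = ∫_{0}^{2π} ∫_{0}^{3} ∫_{-7}^{7} (2r^2) · r dz dr dθ.

Inner (z): 28r^3.
Middle (r from 0 to 3): 567.
Outer (θ): 1134π.

Therefore the triple integral equals 1134π.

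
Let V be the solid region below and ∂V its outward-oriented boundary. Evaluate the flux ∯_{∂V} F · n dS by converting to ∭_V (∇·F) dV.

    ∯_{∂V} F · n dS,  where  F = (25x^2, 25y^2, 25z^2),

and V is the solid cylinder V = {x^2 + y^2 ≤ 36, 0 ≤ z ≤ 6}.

By the divergence theorem,

    ∯_{∂V} F · n dS = ∭_V (∇ · F) dV.

Compute the divergence:
    ∇ · F = ∂F_x/∂x + ∂F_y/∂y + ∂F_z/∂z = 50x + 50y + 50z.

In cylindrical coordinates, x = r cos(θ), y = r sin(θ), z = z, dV = r dr dθ dz, with 0 ≤ r ≤ 6, 0 ≤ θ ≤ 2π, 0 ≤ z ≤ 6.

The integrand, after substitution and multiplying by the volume element, becomes (50sqrt(2)r sin(θ + π/4) + 50z) · r, so

    ∭_V (∇·F) dV = ∫_0^{2π} ∫_0^{6} ∫_0^{6} (50sqrt(2)r sin(θ + π/4) + 50z) · r dz dr dθ.

Inner (z from 0 to 6): 300r (sqrt(2)r sin(θ + π/4) + 3).
Middle (r from 0 to 6): 21600sqrt(2)sin(θ + π/4) + 16200.
Outer (θ from 0 to 2π): 32400π.

Therefore ∯_{∂V} F · n dS = 32400π.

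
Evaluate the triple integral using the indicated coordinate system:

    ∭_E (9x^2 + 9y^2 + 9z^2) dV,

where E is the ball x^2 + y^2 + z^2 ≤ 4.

In spherical coordinates, x = ρ sin(φ) cos(θ), y = ρ sin(φ) sin(θ), z = ρ cos(φ), and dV = ρ^2 sin(φ) dρ dφ dθ.

The integrand becomes 9ρ^2, so

    ∭_E (9x^2 + 9y^2 + 9z^2) dV = ∫_{0}^{2π} ∫_{0}^{π} ∫_{0}^{2} (9ρ^2) · ρ^2 sin(φ) dρ dφ dθ.

Inner (ρ): 288sin(φ)/5.
Middle (φ): 576/5.
Outer (θ): 1152π/5.

Therefore the triple integral equals 1152π/5.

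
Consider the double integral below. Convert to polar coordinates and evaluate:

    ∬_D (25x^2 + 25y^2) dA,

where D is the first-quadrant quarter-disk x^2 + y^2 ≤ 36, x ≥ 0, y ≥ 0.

The region D is 0 ≤ r ≤ 6, 0 ≤ θ ≤ π/2 in polar coordinates, where x = r cos(θ), y = r sin(θ), and dA = r dr dθ.

Under the substitution, the integrand becomes 25r^2, so

    ∬_D (25x^2 + 25y^2) dA = ∫_{0}^{π/2} ∫_{0}^{6} (25r^2) · r dr dθ.

Inner integral (in r): ∫_{0}^{6} (25r^2) · r dr = 8100.

Outer integral (in θ): ∫_{0}^{π/2} (8100) dθ = 4050π.

Therefore ∬_D (25x^2 + 25y^2) dA = 4050π.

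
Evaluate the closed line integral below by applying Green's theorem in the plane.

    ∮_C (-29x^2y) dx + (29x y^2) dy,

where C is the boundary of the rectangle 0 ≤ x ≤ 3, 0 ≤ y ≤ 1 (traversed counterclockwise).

Green's theorem converts the closed line integral into a double integral over the enclosed region D:

    ∮_C P dx + Q dy = ∬_D (∂Q/∂x - ∂P/∂y) dA.

Here P = -29x^2y, Q = 29x y^2, so

    ∂Q/∂x = 29y^2,    ∂P/∂y = -29x^2,
    ∂Q/∂x - ∂P/∂y = 29x^2 + 29y^2.

D is the region 0 ≤ x ≤ 3, 0 ≤ y ≤ 1. Evaluating the double integral:

    ∬_D (29x^2 + 29y^2) dA = ∫_0^{3} ∫_0^{1} (29x^2 + 29y^2) dy dx.

Inner (y from 0 to 1): 29x^2 + 29/3.
Outer (x from 0 to 3): 290.

Therefore ∮_C P dx + Q dy = 290.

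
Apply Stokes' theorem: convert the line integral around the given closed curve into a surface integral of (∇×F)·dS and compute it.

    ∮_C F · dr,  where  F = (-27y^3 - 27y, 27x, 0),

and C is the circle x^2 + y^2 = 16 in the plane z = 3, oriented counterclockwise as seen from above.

Let S be the flat disk x^2 + y^2 ≤ 16 in the plane z = 3, with upward unit normal n̂ = ẑ. By Stokes' theorem,

    ∮_C F · dr = ∬_S (∇ × F) · n̂ dS = ∬_D (curl F)_z dA,

where D is the disk x^2 + y^2 ≤ 16.

Compute the curl of F = (-27y^3 - 27y, 27x, 0):
    (∇ × F)_x = ∂F_z/∂y - ∂F_y/∂z = 0,
    (∇ × F)_y = ∂F_x/∂z - ∂F_z/∂x = 0,
    (∇ × F)_z = ∂F_y/∂x - ∂F_x/∂y = 81y^2 + 54.

On z = 3, (curl F)_z = 81y^2 + 54.

Convert to polar (x = r cos θ, y = r sin θ, dA = r dr dθ); the integrand becomes 81r^2sin(θ)^2 + 54, so

    ∬_D (curl F)_z dA = ∫_0^{2π} ∫_0^{4} (81r^2sin(θ)^2 + 54) · r dr dθ.

Inner (r from 0 to 4): 5184sin(θ)^2 + 432.
Outer (θ from 0 to 2π): 6048π.

Therefore ∮_C F · dr = 6048π.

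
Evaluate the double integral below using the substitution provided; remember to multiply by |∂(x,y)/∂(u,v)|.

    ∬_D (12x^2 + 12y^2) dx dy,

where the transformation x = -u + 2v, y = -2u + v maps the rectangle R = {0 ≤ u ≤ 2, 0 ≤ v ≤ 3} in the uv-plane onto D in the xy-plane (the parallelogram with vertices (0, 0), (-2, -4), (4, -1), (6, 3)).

Compute the Jacobian determinant of (x, y) with respect to (u, v):

    ∂(x,y)/∂(u,v) = | -1  2 | = (-1)(1) - (2)(-2) = 3.
                   | -2  1 |

Its absolute value is |J| = 3 (the area scaling factor).

Substituting x = -u + 2v, y = -2u + v into the integrand,

    12x^2 + 12y^2 → 60u^2 - 96u v + 60v^2,

so the integral becomes

    ∬_R (60u^2 - 96u v + 60v^2) · |J| du dv = ∫_0^2 ∫_0^3 (180u^2 - 288u v + 180v^2) dv du.

Inner (v): 540u^2 - 1296u + 1620.
Outer (u): 2088.

Therefore ∬_D (12x^2 + 12y^2) dx dy = 2088.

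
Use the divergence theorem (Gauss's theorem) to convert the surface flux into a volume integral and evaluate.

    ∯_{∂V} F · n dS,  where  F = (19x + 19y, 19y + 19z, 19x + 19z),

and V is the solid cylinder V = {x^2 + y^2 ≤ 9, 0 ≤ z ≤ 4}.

By the divergence theorem,

    ∯_{∂V} F · n dS = ∭_V (∇ · F) dV.

Compute the divergence:
    ∇ · F = ∂F_x/∂x + ∂F_y/∂y + ∂F_z/∂z = 19 + 19 + 19 = 57.

In cylindrical coordinates, x = r cos(θ), y = r sin(θ), z = z, dV = r dr dθ dz, with 0 ≤ r ≤ 3, 0 ≤ θ ≤ 2π, 0 ≤ z ≤ 4.

The integrand, after substitution and multiplying by the volume element, becomes (57) · r, so

    ∭_V (∇·F) dV = ∫_0^{2π} ∫_0^{3} ∫_0^{4} (57) · r dz dr dθ.

Inner (z from 0 to 4): 228r.
Middle (r from 0 to 3): 1026.
Outer (θ from 0 to 2π): 2052π.

Therefore ∯_{∂V} F · n dS = 2052π.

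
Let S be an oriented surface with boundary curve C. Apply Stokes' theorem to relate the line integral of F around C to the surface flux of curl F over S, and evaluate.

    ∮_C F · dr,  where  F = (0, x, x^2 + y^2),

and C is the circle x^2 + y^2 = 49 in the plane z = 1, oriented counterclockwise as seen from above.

Let S be the flat disk x^2 + y^2 ≤ 49 in the plane z = 1, with upward unit normal n̂ = ẑ. By Stokes' theorem,

    ∮_C F · dr = ∬_S (∇ × F) · n̂ dS = ∬_D (curl F)_z dA,

where D is the disk x^2 + y^2 ≤ 49.

Compute the curl of F = (0, x, x^2 + y^2):
    (∇ × F)_x = ∂F_z/∂y - ∂F_y/∂z = 2y,
    (∇ × F)_y = ∂F_x/∂z - ∂F_z/∂x = -2x,
    (∇ × F)_z = ∂F_y/∂x - ∂F_x/∂y = 1.

On z = 1, (curl F)_z = 1.

Convert to polar (x = r cos θ, y = r sin θ, dA = r dr dθ); the integrand becomes 1, so

    ∬_D (curl F)_z dA = ∫_0^{2π} ∫_0^{7} (1) · r dr dθ.

Inner (r from 0 to 7): 49/2.
Outer (θ from 0 to 2π): 49π.

Therefore ∮_C F · dr = 49π.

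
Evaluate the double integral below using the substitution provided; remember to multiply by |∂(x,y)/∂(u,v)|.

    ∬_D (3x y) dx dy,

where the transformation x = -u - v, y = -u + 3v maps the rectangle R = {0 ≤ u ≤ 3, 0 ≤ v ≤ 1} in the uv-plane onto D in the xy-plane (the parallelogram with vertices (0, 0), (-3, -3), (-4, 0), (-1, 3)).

Compute the Jacobian determinant of (x, y) with respect to (u, v):

    ∂(x,y)/∂(u,v) = | -1  -1 | = (-1)(3) - (-1)(-1) = -4.
                   | -1  3 |

Its absolute value is |J| = 4 (the area scaling factor).

Substituting x = -u - v, y = -u + 3v into the integrand,

    3x y → 3u^2 - 6u v - 9v^2,

so the integral becomes

    ∬_R (3u^2 - 6u v - 9v^2) · |J| du dv = ∫_0^3 ∫_0^1 (12u^2 - 24u v - 36v^2) dv du.

Inner (v): 12u^2 - 12u - 12.
Outer (u): 18.

Therefore ∬_D (3x y) dx dy = 18.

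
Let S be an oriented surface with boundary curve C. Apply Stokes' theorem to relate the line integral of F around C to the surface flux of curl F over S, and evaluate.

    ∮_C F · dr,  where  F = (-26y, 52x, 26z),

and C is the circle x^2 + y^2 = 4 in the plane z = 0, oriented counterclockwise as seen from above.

Let S be the flat disk x^2 + y^2 ≤ 4 in the plane z = 0, with upward unit normal n̂ = ẑ. By Stokes' theorem,

    ∮_C F · dr = ∬_S (∇ × F) · n̂ dS = ∬_D (curl F)_z dA,

where D is the disk x^2 + y^2 ≤ 4.

Compute the curl of F = (-26y, 52x, 26z):
    (∇ × F)_x = ∂F_z/∂y - ∂F_y/∂z = 0,
    (∇ × F)_y = ∂F_x/∂z - ∂F_z/∂x = 0,
    (∇ × F)_z = ∂F_y/∂x - ∂F_x/∂y = 78.

On z = 0, (curl F)_z = 78.

Convert to polar (x = r cos θ, y = r sin θ, dA = r dr dθ); the integrand becomes 78, so

    ∬_D (curl F)_z dA = ∫_0^{2π} ∫_0^{2} (78) · r dr dθ.

Inner (r from 0 to 2): 156.
Outer (θ from 0 to 2π): 312π.

Therefore ∮_C F · dr = 312π.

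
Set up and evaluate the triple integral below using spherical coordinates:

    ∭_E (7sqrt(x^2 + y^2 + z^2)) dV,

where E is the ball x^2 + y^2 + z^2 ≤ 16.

In spherical coordinates, x = ρ sin(φ) cos(θ), y = ρ sin(φ) sin(θ), z = ρ cos(φ), and dV = ρ^2 sin(φ) dρ dφ dθ.

The integrand becomes 7ρ, so

    ∭_E (7sqrt(x^2 + y^2 + z^2)) dV = ∫_{0}^{2π} ∫_{0}^{π} ∫_{0}^{4} (7ρ) · ρ^2 sin(φ) dρ dφ dθ.

Inner (ρ): 448sin(φ).
Middle (φ): 896.
Outer (θ): 1792π.

Therefore the triple integral equals 1792π.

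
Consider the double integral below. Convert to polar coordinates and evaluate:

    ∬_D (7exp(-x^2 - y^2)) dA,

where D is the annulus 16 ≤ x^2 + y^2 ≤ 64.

The region D is 4 ≤ r ≤ 8, 0 ≤ θ ≤ 2π in polar coordinates, where x = r cos(θ), y = r sin(θ), and dA = r dr dθ.

Under the substitution, the integrand becomes 7exp(-r^2), so

    ∬_D (7exp(-x^2 - y^2)) dA = ∫_{0}^{2π} ∫_{4}^{8} (7exp(-r^2)) · r dr dθ.

Inner integral (in r): ∫_{4}^{8} (7exp(-r^2)) · r dr = -(7 - 7exp(48))exp(-64)/2.

Outer integral (in θ): ∫_{0}^{2π} (-(7 - 7exp(48))exp(-64)/2) dθ = -7π (1 - exp(48))exp(-64).

Therefore ∬_D (7exp(-x^2 - y^2)) dA = -7π (1 - exp(48))exp(-64).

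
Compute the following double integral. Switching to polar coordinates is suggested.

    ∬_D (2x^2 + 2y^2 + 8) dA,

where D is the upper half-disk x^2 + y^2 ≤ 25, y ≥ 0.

The region D is 0 ≤ r ≤ 5, 0 ≤ θ ≤ π in polar coordinates, where x = r cos(θ), y = r sin(θ), and dA = r dr dθ.

Under the substitution, the integrand becomes 2r^2 + 8, so

    ∬_D (2x^2 + 2y^2 + 8) dA = ∫_{0}^{π} ∫_{0}^{5} (2r^2 + 8) · r dr dθ.

Inner integral (in r): ∫_{0}^{5} (2r^2 + 8) · r dr = 825/2.

Outer integral (in θ): ∫_{0}^{π} (825/2) dθ = 825π/2.

Therefore ∬_D (2x^2 + 2y^2 + 8) dA = 825π/2.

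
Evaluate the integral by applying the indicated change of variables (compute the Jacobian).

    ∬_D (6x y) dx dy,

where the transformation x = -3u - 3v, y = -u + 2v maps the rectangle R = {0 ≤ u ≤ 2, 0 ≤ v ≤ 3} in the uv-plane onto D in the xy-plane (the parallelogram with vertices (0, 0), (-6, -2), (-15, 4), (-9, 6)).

Compute the Jacobian determinant of (x, y) with respect to (u, v):

    ∂(x,y)/∂(u,v) = | -3  -3 | = (-3)(2) - (-3)(-1) = -9.
                   | -1  2 |

Its absolute value is |J| = 9 (the area scaling factor).

Substituting x = -3u - 3v, y = -u + 2v into the integrand,

    6x y → 18u^2 - 18u v - 36v^2,

so the integral becomes

    ∬_R (18u^2 - 18u v - 36v^2) · |J| du dv = ∫_0^2 ∫_0^3 (162u^2 - 162u v - 324v^2) dv du.

Inner (v): 486u^2 - 729u - 2916.
Outer (u): -5994.

Therefore ∬_D (6x y) dx dy = -5994.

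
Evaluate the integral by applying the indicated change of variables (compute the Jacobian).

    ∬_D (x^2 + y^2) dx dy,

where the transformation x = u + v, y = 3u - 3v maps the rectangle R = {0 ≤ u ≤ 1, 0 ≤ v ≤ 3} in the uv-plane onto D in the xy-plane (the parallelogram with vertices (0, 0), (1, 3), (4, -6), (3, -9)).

Compute the Jacobian determinant of (x, y) with respect to (u, v):

    ∂(x,y)/∂(u,v) = | 1  1 | = (1)(-3) - (1)(3) = -6.
                   | 3  -3 |

Its absolute value is |J| = 6 (the area scaling factor).

Substituting x = u + v, y = 3u - 3v into the integrand,

    x^2 + y^2 → 10u^2 - 16u v + 10v^2,

so the integral becomes

    ∬_R (10u^2 - 16u v + 10v^2) · |J| du dv = ∫_0^1 ∫_0^3 (60u^2 - 96u v + 60v^2) dv du.

Inner (v): 180u^2 - 432u + 540.
Outer (u): 384.

Therefore ∬_D (x^2 + y^2) dx dy = 384.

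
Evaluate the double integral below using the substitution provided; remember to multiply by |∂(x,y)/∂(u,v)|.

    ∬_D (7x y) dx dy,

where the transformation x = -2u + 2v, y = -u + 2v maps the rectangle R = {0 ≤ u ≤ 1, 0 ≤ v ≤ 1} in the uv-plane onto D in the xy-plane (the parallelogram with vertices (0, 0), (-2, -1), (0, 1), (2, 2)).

Compute the Jacobian determinant of (x, y) with respect to (u, v):

    ∂(x,y)/∂(u,v) = | -2  2 | = (-2)(2) - (2)(-1) = -2.
                   | -1  2 |

Its absolute value is |J| = 2 (the area scaling factor).

Substituting x = -2u + 2v, y = -u + 2v into the integrand,

    7x y → 14u^2 - 42u v + 28v^2,

so the integral becomes

    ∬_R (14u^2 - 42u v + 28v^2) · |J| du dv = ∫_0^1 ∫_0^1 (28u^2 - 84u v + 56v^2) dv du.

Inner (v): 28u^2 - 42u + 56/3.
Outer (u): 7.

Therefore ∬_D (7x y) dx dy = 7.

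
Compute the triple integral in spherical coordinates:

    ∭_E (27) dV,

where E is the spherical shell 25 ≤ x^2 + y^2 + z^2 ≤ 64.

In spherical coordinates, x = ρ sin(φ) cos(θ), y = ρ sin(φ) sin(θ), z = ρ cos(φ), and dV = ρ^2 sin(φ) dρ dφ dθ.

The integrand becomes 27, so

    ∭_E (27) dV = ∫_{0}^{2π} ∫_{0}^{π} ∫_{5}^{8} (27) · ρ^2 sin(φ) dρ dφ dθ.

Inner (ρ): 3483sin(φ).
Middle (φ): 6966.
Outer (θ): 13932π.

Therefore the triple integral equals 13932π.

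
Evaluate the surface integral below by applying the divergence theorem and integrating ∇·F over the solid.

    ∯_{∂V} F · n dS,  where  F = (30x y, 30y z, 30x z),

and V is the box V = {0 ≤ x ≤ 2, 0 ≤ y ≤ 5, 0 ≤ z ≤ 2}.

By the divergence theorem,

    ∯_{∂V} F · n dS = ∭_V (∇ · F) dV.

Compute the divergence:
    ∇ · F = ∂F_x/∂x + ∂F_y/∂y + ∂F_z/∂z = 30y + 30z + 30x = 30x + 30y + 30z.

V is a rectangular box, so dV = dx dy dz with 0 ≤ x ≤ 2, 0 ≤ y ≤ 5, 0 ≤ z ≤ 2.

Integrate (30x + 30y + 30z) over V as an iterated integral:

    ∭_V (∇·F) dV = ∫_0^{2} ∫_0^{5} ∫_0^{2} (30x + 30y + 30z) dz dy dx.

Inner (z from 0 to 2): 60x + 60y + 60.
Middle (y from 0 to 5): 300x + 1050.
Outer (x from 0 to 2): 2700.

Therefore ∯_{∂V} F · n dS = 2700.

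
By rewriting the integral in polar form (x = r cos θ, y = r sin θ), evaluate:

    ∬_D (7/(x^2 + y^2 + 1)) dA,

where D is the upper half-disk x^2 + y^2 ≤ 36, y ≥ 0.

The region D is 0 ≤ r ≤ 6, 0 ≤ θ ≤ π in polar coordinates, where x = r cos(θ), y = r sin(θ), and dA = r dr dθ.

Under the substitution, the integrand becomes 7/(r^2 + 1), so

    ∬_D (7/(x^2 + y^2 + 1)) dA = ∫_{0}^{π} ∫_{0}^{6} (7/(r^2 + 1)) · r dr dθ.

Inner integral (in r): ∫_{0}^{6} (7/(r^2 + 1)) · r dr = 7log(37)/2.

Outer integral (in θ): ∫_{0}^{π} (7log(37)/2) dθ = 7π log(37)/2.

Therefore ∬_D (7/(x^2 + y^2 + 1)) dA = 7π log(37)/2.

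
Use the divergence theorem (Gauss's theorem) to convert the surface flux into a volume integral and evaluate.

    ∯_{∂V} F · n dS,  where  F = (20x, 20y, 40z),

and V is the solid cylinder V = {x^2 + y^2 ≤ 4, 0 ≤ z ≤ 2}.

By the divergence theorem,

    ∯_{∂V} F · n dS = ∭_V (∇ · F) dV.

Compute the divergence:
    ∇ · F = ∂F_x/∂x + ∂F_y/∂y + ∂F_z/∂z = 20 + 20 + 40 = 80.

In cylindrical coordinates, x = r cos(θ), y = r sin(θ), z = z, dV = r dr dθ dz, with 0 ≤ r ≤ 2, 0 ≤ θ ≤ 2π, 0 ≤ z ≤ 2.

The integrand, after substitution and multiplying by the volume element, becomes (80) · r, so

    ∭_V (∇·F) dV = ∫_0^{2π} ∫_0^{2} ∫_0^{2} (80) · r dz dr dθ.

Inner (z from 0 to 2): 160r.
Middle (r from 0 to 2): 320.
Outer (θ from 0 to 2π): 640π.

Therefore ∯_{∂V} F · n dS = 640π.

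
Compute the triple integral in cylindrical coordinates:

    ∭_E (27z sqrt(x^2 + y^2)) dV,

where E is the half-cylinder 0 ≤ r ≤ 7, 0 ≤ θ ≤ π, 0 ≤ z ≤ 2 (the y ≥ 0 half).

In cylindrical coordinates, x = r cos(θ), y = r sin(θ), z = z, and dV = r dr dθ dz.

The integrand becomes 27r z, so

    ∭_E (27z sqrt(x^2 + y^2)) dV = ∫_{0}^{π} ∫_{0}^{7} ∫_{0}^{2} (27r z) · r dz dr dθ.

Inner (z): 54r^2.
Middle (r from 0 to 7): 6174.
Outer (θ): 6174π.

Therefore the triple integral equals 6174π.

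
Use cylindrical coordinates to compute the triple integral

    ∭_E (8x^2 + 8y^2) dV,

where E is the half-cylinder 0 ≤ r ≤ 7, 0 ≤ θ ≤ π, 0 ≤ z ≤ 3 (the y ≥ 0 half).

In cylindrical coordinates, x = r cos(θ), y = r sin(θ), z = z, and dV = r dr dθ dz.

The integrand becomes 8r^2, so

    ∭_E (8x^2 + 8y^2) dV = ∫_{0}^{π} ∫_{0}^{7} ∫_{0}^{3} (8r^2) · r dz dr dθ.

Inner (z): 24r^3.
Middle (r from 0 to 7): 14406.
Outer (θ): 14406π.

Therefore the triple integral equals 14406π.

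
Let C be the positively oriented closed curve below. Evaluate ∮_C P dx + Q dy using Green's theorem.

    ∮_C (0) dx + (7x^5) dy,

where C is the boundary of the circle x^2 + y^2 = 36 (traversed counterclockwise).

Green's theorem converts the closed line integral into a double integral over the enclosed region D:

    ∮_C P dx + Q dy = ∬_D (∂Q/∂x - ∂P/∂y) dA.

Here P = 0, Q = 7x^5, so

    ∂Q/∂x = 35x^4,    ∂P/∂y = 0,
    ∂Q/∂x - ∂P/∂y = 35x^4.

D is the region x^2 + y^2 ≤ 36. Evaluating the double integral:

In polar coordinates (x = r cos θ, y = r sin θ, dA = r dr dθ) the integrand becomes 35r^4cos(θ)^4, so

    ∬_D (35x^4) dA = ∫_0^{2π} ∫_0^{6} (35r^4cos(θ)^4) · r dr dθ.

Inner (r from 0 to 6): 272160cos(θ)^4.
Outer (θ from 0 to 2π): 204120π.

Therefore ∮_C P dx + Q dy = 204120π.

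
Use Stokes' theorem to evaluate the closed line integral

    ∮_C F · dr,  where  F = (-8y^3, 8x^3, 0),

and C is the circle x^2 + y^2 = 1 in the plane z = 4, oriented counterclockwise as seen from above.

Let S be the flat disk x^2 + y^2 ≤ 1 in the plane z = 4, with upward unit normal n̂ = ẑ. By Stokes' theorem,

    ∮_C F · dr = ∬_S (∇ × F) · n̂ dS = ∬_D (curl F)_z dA,

where D is the disk x^2 + y^2 ≤ 1.

Compute the curl of F = (-8y^3, 8x^3, 0):
    (∇ × F)_x = ∂F_z/∂y - ∂F_y/∂z = 0,
    (∇ × F)_y = ∂F_x/∂z - ∂F_z/∂x = 0,
    (∇ × F)_z = ∂F_y/∂x - ∂F_x/∂y = 24x^2 + 24y^2.

On z = 4, (curl F)_z = 24x^2 + 24y^2.

Convert to polar (x = r cos θ, y = r sin θ, dA = r dr dθ); the integrand becomes 24r^2, so

    ∬_D (curl F)_z dA = ∫_0^{2π} ∫_0^{1} (24r^2) · r dr dθ.

Inner (r from 0 to 1): 6.
Outer (θ from 0 to 2π): 12π.

Therefore ∮_C F · dr = 12π.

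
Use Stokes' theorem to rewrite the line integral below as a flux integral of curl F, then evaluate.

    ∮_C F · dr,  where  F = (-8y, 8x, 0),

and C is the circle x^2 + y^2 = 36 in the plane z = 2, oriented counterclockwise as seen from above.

Let S be the flat disk x^2 + y^2 ≤ 36 in the plane z = 2, with upward unit normal n̂ = ẑ. By Stokes' theorem,

    ∮_C F · dr = ∬_S (∇ × F) · n̂ dS = ∬_D (curl F)_z dA,

where D is the disk x^2 + y^2 ≤ 36.

Compute the curl of F = (-8y, 8x, 0):
    (∇ × F)_x = ∂F_z/∂y - ∂F_y/∂z = 0,
    (∇ × F)_y = ∂F_x/∂z - ∂F_z/∂x = 0,
    (∇ × F)_z = ∂F_y/∂x - ∂F_x/∂y = 16.

On z = 2, (curl F)_z = 16.

Convert to polar (x = r cos θ, y = r sin θ, dA = r dr dθ); the integrand becomes 16, so

    ∬_D (curl F)_z dA = ∫_0^{2π} ∫_0^{6} (16) · r dr dθ.

Inner (r from 0 to 6): 288.
Outer (θ from 0 to 2π): 576π.

Therefore ∮_C F · dr = 576π.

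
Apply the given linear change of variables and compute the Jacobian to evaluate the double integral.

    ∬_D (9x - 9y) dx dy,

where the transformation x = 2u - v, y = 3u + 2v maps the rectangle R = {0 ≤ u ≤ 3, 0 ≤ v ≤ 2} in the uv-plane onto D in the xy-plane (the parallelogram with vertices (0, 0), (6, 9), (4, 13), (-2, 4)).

Compute the Jacobian determinant of (x, y) with respect to (u, v):

    ∂(x,y)/∂(u,v) = | 2  -1 | = (2)(2) - (-1)(3) = 7.
                   | 3  2 |

Its absolute value is |J| = 7 (the area scaling factor).

Substituting x = 2u - v, y = 3u + 2v into the integrand,

    9x - 9y → -9u - 27v,

so the integral becomes

    ∬_R (-9u - 27v) · |J| du dv = ∫_0^3 ∫_0^2 (-63u - 189v) dv du.

Inner (v): -126u - 378.
Outer (u): -1701.

Therefore ∬_D (9x - 9y) dx dy = -1701.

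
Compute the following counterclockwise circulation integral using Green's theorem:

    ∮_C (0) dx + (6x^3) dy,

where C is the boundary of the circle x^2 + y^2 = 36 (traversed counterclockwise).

Green's theorem converts the closed line integral into a double integral over the enclosed region D:

    ∮_C P dx + Q dy = ∬_D (∂Q/∂x - ∂P/∂y) dA.

Here P = 0, Q = 6x^3, so

    ∂Q/∂x = 18x^2,    ∂P/∂y = 0,
    ∂Q/∂x - ∂P/∂y = 18x^2.

D is the region x^2 + y^2 ≤ 36. Evaluating the double integral:

In polar coordinates (x = r cos θ, y = r sin θ, dA = r dr dθ) the integrand becomes 18r^2cos(θ)^2, so

    ∬_D (18x^2) dA = ∫_0^{2π} ∫_0^{6} (18r^2cos(θ)^2) · r dr dθ.

Inner (r from 0 to 6): 5832cos(θ)^2.
Outer (θ from 0 to 2π): 5832π.

Therefore ∮_C P dx + Q dy = 5832π.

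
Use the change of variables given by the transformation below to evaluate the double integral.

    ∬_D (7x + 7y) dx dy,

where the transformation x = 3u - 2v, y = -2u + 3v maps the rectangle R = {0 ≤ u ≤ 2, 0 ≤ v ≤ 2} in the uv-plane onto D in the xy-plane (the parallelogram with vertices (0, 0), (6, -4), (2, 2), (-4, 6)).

Compute the Jacobian determinant of (x, y) with respect to (u, v):

    ∂(x,y)/∂(u,v) = | 3  -2 | = (3)(3) - (-2)(-2) = 5.
                   | -2  3 |

Its absolute value is |J| = 5 (the area scaling factor).

Substituting x = 3u - 2v, y = -2u + 3v into the integrand,

    7x + 7y → 7u + 7v,

so the integral becomes

    ∬_R (7u + 7v) · |J| du dv = ∫_0^2 ∫_0^2 (35u + 35v) dv du.

Inner (v): 70u + 70.
Outer (u): 280.

Therefore ∬_D (7x + 7y) dx dy = 280.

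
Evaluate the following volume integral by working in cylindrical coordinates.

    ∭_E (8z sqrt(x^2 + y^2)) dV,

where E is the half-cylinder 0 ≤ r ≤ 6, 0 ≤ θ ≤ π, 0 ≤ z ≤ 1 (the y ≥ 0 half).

In cylindrical coordinates, x = r cos(θ), y = r sin(θ), z = z, and dV = r dr dθ dz.

The integrand becomes 8r z, so

    ∭_E (8z sqrt(x^2 + y^2)) dV = ∫_{0}^{π} ∫_{0}^{6} ∫_{0}^{1} (8r z) · r dz dr dθ.

Inner (z): 4r^2.
Middle (r from 0 to 6): 288.
Outer (θ): 288π.

Therefore the triple integral equals 288π.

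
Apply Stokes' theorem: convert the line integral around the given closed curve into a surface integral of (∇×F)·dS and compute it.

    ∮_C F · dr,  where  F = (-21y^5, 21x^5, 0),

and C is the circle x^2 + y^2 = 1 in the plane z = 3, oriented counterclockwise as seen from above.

Let S be the flat disk x^2 + y^2 ≤ 1 in the plane z = 3, with upward unit normal n̂ = ẑ. By Stokes' theorem,

    ∮_C F · dr = ∬_S (∇ × F) · n̂ dS = ∬_D (curl F)_z dA,

where D is the disk x^2 + y^2 ≤ 1.

Compute the curl of F = (-21y^5, 21x^5, 0):
    (∇ × F)_x = ∂F_z/∂y - ∂F_y/∂z = 0,
    (∇ × F)_y = ∂F_x/∂z - ∂F_z/∂x = 0,
    (∇ × F)_z = ∂F_y/∂x - ∂F_x/∂y = 105x^4 + 105y^4.

On z = 3, (curl F)_z = 105x^4 + 105y^4.

Convert to polar (x = r cos θ, y = r sin θ, dA = r dr dθ); the integrand becomes 105r^4(sin(θ)^4 + cos(θ)^4), so

    ∬_D (curl F)_z dA = ∫_0^{2π} ∫_0^{1} (105r^4(sin(θ)^4 + cos(θ)^4)) · r dr dθ.

Inner (r from 0 to 1): 35sin(θ)^4/2 + 35cos(θ)^4/2.
Outer (θ from 0 to 2π): 105π/4.

Therefore ∮_C F · dr = 105π/4.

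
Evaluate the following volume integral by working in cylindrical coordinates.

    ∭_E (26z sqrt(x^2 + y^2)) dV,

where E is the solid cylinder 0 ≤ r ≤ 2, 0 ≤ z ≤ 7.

In cylindrical coordinates, x = r cos(θ), y = r sin(θ), z = z, and dV = r dr dθ dz.

The integrand becomes 26r z, so

    ∭_E (26z sqrt(x^2 + y^2)) dV = ∫_{0}^{2π} ∫_{0}^{2} ∫_{0}^{7} (26r z) · r dz dr dθ.

Inner (z): 637r^2.
Middle (r from 0 to 2): 5096/3.
Outer (θ): 10192π/3.

Therefore the triple integral equals 10192π/3.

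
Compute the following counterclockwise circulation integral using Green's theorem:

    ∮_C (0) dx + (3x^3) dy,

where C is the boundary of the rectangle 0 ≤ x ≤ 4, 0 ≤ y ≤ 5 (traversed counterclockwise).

Green's theorem converts the closed line integral into a double integral over the enclosed region D:

    ∮_C P dx + Q dy = ∬_D (∂Q/∂x - ∂P/∂y) dA.

Here P = 0, Q = 3x^3, so

    ∂Q/∂x = 9x^2,    ∂P/∂y = 0,
    ∂Q/∂x - ∂P/∂y = 9x^2.

D is the region 0 ≤ x ≤ 4, 0 ≤ y ≤ 5. Evaluating the double integral:

    ∬_D (9x^2) dA = ∫_0^{4} ∫_0^{5} (9x^2) dy dx.

Inner (y from 0 to 5): 45x^2.
Outer (x from 0 to 4): 960.

Therefore ∮_C P dx + Q dy = 960.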